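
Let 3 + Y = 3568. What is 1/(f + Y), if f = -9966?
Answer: -1/6401 ≈ -0.00015623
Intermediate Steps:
Y = 3565 (Y = -3 + 3568 = 3565)
1/(f + Y) = 1/(-9966 + 3565) = 1/(-6401) = -1/6401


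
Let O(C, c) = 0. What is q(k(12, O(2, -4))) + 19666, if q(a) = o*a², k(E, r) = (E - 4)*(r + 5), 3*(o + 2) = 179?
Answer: 335798/3 ≈ 1.1193e+5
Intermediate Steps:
o = 173/3 (o = -2 + (⅓)*179 = -2 + 179/3 = 173/3 ≈ 57.667)
k(E, r) = (-4 + E)*(5 + r)
q(a) = 173*a²/3
q(k(12, O(2, -4))) + 19666 = 173*(-20 - 4*0 + 5*12 + 12*0)²/3 + 19666 = 173*(-20 + 0 + 60 + 0)²/3 + 19666 = (173/3)*40² + 19666 = (173/3)*1600 + 19666 = 276800/3 + 19666 = 335798/3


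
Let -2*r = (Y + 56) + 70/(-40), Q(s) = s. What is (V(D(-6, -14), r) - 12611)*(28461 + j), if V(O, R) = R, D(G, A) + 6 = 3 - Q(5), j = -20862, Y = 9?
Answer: -768570459/8 ≈ -9.6071e+7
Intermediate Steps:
D(G, A) = -8 (D(G, A) = -6 + (3 - 1*5) = -6 + (3 - 5) = -6 - 2 = -8)
r = -253/8 (r = -((9 + 56) + 70/(-40))/2 = -(65 + 70*(-1/40))/2 = -(65 - 7/4)/2 = -1/2*253/4 = -253/8 ≈ -31.625)
(V(D(-6, -14), r) - 12611)*(28461 + j) = (-253/8 - 12611)*(28461 - 20862) = -101141/8*7599 = -768570459/8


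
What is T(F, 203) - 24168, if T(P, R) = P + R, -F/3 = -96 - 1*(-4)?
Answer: -23689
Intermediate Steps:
F = 276 (F = -3*(-96 - 1*(-4)) = -3*(-96 + 4) = -3*(-92) = 276)
T(F, 203) - 24168 = (276 + 203) - 24168 = 479 - 24168 = -23689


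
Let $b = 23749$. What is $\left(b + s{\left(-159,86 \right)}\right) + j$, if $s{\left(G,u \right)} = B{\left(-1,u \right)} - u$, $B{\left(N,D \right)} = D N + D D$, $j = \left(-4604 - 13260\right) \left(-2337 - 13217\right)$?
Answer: $277887629$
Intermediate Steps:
$j = 277856656$ ($j = \left(-17864\right) \left(-15554\right) = 277856656$)
$B{\left(N,D \right)} = D^{2} + D N$ ($B{\left(N,D \right)} = D N + D^{2} = D^{2} + D N$)
$s{\left(G,u \right)} = - u + u \left(-1 + u\right)$ ($s{\left(G,u \right)} = u \left(u - 1\right) - u = u \left(-1 + u\right) - u = - u + u \left(-1 + u\right)$)
$\left(b + s{\left(-159,86 \right)}\right) + j = \left(23749 + 86 \left(-2 + 86\right)\right) + 277856656 = \left(23749 + 86 \cdot 84\right) + 277856656 = \left(23749 + 7224\right) + 277856656 = 30973 + 277856656 = 277887629$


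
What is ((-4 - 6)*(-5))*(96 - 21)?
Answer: 3750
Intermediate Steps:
((-4 - 6)*(-5))*(96 - 21) = -10*(-5)*75 = 50*75 = 3750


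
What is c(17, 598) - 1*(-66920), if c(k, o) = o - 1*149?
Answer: 67369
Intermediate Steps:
c(k, o) = -149 + o (c(k, o) = o - 149 = -149 + o)
c(17, 598) - 1*(-66920) = (-149 + 598) - 1*(-66920) = 449 + 66920 = 67369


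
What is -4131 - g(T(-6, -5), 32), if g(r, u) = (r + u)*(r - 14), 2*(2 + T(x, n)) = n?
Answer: -14489/4 ≈ -3622.3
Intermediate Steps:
T(x, n) = -2 + n/2
g(r, u) = (-14 + r)*(r + u) (g(r, u) = (r + u)*(-14 + r) = (-14 + r)*(r + u))
-4131 - g(T(-6, -5), 32) = -4131 - ((-2 + (½)*(-5))² - 14*(-2 + (½)*(-5)) - 14*32 + (-2 + (½)*(-5))*32) = -4131 - ((-2 - 5/2)² - 14*(-2 - 5/2) - 448 + (-2 - 5/2)*32) = -4131 - ((-9/2)² - 14*(-9/2) - 448 - 9/2*32) = -4131 - (81/4 + 63 - 448 - 144) = -4131 - 1*(-2035/4) = -4131 + 2035/4 = -14489/4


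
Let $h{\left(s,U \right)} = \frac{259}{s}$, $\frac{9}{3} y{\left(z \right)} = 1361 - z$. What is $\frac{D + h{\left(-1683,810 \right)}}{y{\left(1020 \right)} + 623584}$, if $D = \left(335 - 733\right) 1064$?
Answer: $- \frac{101814805}{149954739} \approx -0.67897$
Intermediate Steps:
$y{\left(z \right)} = \frac{1361}{3} - \frac{z}{3}$ ($y{\left(z \right)} = \frac{1361 - z}{3} = \frac{1361}{3} - \frac{z}{3}$)
$D = -423472$ ($D = \left(-398\right) 1064 = -423472$)
$\frac{D + h{\left(-1683,810 \right)}}{y{\left(1020 \right)} + 623584} = \frac{-423472 + \frac{259}{-1683}}{\left(\frac{1361}{3} - 340\right) + 623584} = \frac{-423472 + 259 \left(- \frac{1}{1683}\right)}{\left(\frac{1361}{3} - 340\right) + 623584} = \frac{-423472 - \frac{259}{1683}}{\frac{341}{3} + 623584} = - \frac{712703635}{1683 \cdot \frac{1871093}{3}} = \left(- \frac{712703635}{1683}\right) \frac{3}{1871093} = - \frac{101814805}{149954739}$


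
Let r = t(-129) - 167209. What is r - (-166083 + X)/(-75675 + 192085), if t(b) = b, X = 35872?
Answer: -19479686369/116410 ≈ -1.6734e+5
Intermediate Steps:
r = -167338 (r = -129 - 167209 = -167338)
r - (-166083 + X)/(-75675 + 192085) = -167338 - (-166083 + 35872)/(-75675 + 192085) = -167338 - (-130211)/116410 = -167338 - 1*(-130211/116410) = -167338 + 130211/116410 = -19479686369/116410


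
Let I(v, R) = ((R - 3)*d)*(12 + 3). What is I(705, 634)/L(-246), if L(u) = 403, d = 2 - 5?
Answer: -28395/403 ≈ -70.459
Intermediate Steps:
d = -3
I(v, R) = 135 - 45*R (I(v, R) = ((R - 3)*(-3))*(12 + 3) = ((-3 + R)*(-3))*15 = (9 - 3*R)*15 = 135 - 45*R)
I(705, 634)/L(-246) = (135 - 45*634)/403 = (135 - 28530)*(1/403) = -28395*1/403 = -28395/403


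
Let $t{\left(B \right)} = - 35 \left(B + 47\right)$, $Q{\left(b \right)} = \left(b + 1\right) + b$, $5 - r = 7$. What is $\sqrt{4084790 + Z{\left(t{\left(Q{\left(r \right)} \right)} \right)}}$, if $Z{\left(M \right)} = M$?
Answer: $5 \sqrt{163330} \approx 2020.7$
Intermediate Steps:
$r = -2$ ($r = 5 - 7 = -2$)
$Q{\left(b \right)} = 1 + 2 b$ ($Q{\left(b \right)} = \left(1 + b\right) + b = 1 + 2 b$)
$t{\left(B \right)} = -1645 - 35 B$ ($t{\left(B \right)} = - 35 \left(47 + B\right) = -1645 - 35 B$)
$\sqrt{4084790 + Z{\left(t{\left(Q{\left(r \right)} \right)} \right)}} = \sqrt{4084790 - \left(1645 + 35 \left(1 + 2 \left(-2\right)\right)\right)} = \sqrt{4084790 - \left(1645 + 35 \left(1 - 4\right)\right)} = \sqrt{4084790 - 1540} = \sqrt{4083250} = 5 \sqrt{163330}$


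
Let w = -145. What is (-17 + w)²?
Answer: 26244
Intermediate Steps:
(-17 + w)² = (-17 - 145)² = (-162)² = 26244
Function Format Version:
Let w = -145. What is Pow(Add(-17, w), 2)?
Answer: 26244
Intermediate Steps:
Pow(Add(-17, w), 2) = Pow(Add(-17, -145), 2) = Pow(-162, 2) = 26244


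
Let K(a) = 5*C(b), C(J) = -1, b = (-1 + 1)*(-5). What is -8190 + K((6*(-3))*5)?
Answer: -8195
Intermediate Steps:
b = 0 (b = 0*(-5) = 0)
K(a) = -5 (K(a) = 5*(-1) = -5)
-8190 + K((6*(-3))*5) = -8190 - 5 = -8195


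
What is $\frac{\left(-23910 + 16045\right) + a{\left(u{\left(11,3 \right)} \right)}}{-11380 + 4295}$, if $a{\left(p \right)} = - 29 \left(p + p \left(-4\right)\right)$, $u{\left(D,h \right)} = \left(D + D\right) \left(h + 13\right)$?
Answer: $- \frac{22759}{7085} \approx -3.2123$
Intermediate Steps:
$u{\left(D,h \right)} = 2 D \left(13 + h\right)$
$a{\left(p \right)} = 87 p$ ($a{\left(p \right)} = - 29 \left(p - 4 p\right) = - 29 \left(- 3 p\right) = 87 p$)
$\frac{\left(-23910 + 16045\right) + a{\left(u{\left(11,3 \right)} \right)}}{-11380 + 4295} = \frac{\left(-23910 + 16045\right) + 87 \cdot 2 \cdot 11 \left(13 + 3\right)}{-11380 + 4295} = \frac{-7865 + 87 \cdot 2 \cdot 11 \cdot 16}{-7085} = \left(-7865 + 87 \cdot 352\right) \left(- \frac{1}{7085}\right) = \left(-7865 + 30624\right) \left(- \frac{1}{7085}\right) = 22759 \left(- \frac{1}{7085}\right) = - \frac{22759}{7085}$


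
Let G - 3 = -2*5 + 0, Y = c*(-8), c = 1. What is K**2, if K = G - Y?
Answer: 1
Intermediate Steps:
Y = -8 (Y = 1*(-8) = -8)
G = -7 (G = 3 + (-2*5 + 0) = 3 + (-10 + 0) = 3 - 10 = -7)
K = 1 (K = -7 - 1*(-8) = -7 + 8 = 1)
K**2 = 1**2 = 1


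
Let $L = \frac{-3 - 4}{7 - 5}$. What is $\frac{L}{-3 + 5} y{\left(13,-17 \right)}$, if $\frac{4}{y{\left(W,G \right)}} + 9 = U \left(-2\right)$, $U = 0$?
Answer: $\frac{7}{9} \approx 0.77778$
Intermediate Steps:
$L = - \frac{7}{2} \approx -3.5$
$y{\left(W,G \right)} = - \frac{4}{9}$ ($y{\left(W,G \right)} = \frac{4}{-9 + 0 \left(-2\right)} = \frac{4}{-9 + 0} = \frac{4}{-9} = 4 \left(- \frac{1}{9}\right) = - \frac{4}{9}$)
$\frac{L}{-3 + 5} y{\left(13,-17 \right)} = \frac{1}{-3 + 5} \left(- \frac{7}{2}\right) \left(- \frac{4}{9}\right) = \frac{1}{2} \left(- \frac{7}{2}\right) \left(- \frac{4}{9}\right) = \left(- \frac{7}{4}\right) \left(- \frac{4}{9}\right) = \frac{7}{9}$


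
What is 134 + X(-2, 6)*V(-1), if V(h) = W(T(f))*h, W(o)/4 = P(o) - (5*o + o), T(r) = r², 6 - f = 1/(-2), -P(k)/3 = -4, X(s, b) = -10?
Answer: -9526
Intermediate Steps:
P(k) = 12 (P(k) = -3*(-4) = 12)
f = 13/2 (f = 6 - 1/(-2) = 6 - 1*(-½) = 6 + ½ = 13/2 ≈ 6.5000)
W(o) = 48 - 24*o (W(o) = 4*(12 - (5*o + o)) = 4*(12 - 6*o) = 48 - 24*o)
V(h) = -966*h (V(h) = (48 - 24*(13/2)²)*h = (48 - 24*169/4)*h = (48 - 1014)*h = -966*h)
134 + X(-2, 6)*V(-1) = 134 - (-9660)*(-1) = 134 - 10*966 = 134 - 9660 = -9526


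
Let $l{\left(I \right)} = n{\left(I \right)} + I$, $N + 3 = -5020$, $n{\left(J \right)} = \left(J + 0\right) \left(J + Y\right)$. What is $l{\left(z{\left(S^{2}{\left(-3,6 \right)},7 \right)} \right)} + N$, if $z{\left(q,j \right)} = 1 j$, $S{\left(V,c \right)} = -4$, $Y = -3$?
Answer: $-4988$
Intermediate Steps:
$n{\left(J \right)} = J \left(-3 + J\right)$ ($n{\left(J \right)} = \left(J + 0\right) \left(J - 3\right) = J \left(-3 + J\right)$)
$z{\left(q,j \right)} = j$
$N = -5023$ ($N = -3 - 5020 = -5023$)
$l{\left(I \right)} = I + I \left(-3 + I\right)$ ($l{\left(I \right)} = I \left(-3 + I\right) + I = I + I \left(-3 + I\right)$)
$l{\left(z{\left(S^{2}{\left(-3,6 \right)},7 \right)} \right)} + N = 7 \left(-2 + 7\right) - 5023 = 7 \cdot 5 - 5023 = 35 - 5023 = -4988$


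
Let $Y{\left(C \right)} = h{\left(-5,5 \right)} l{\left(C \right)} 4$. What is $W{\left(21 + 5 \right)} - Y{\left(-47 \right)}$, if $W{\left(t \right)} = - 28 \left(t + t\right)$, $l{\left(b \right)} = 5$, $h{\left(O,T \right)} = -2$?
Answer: $-1416$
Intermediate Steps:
$W{\left(t \right)} = - 56 t$ ($W{\left(t \right)} = - 28 \cdot 2 t = - 56 t$)
$Y{\left(C \right)} = -40$ ($Y{\left(C \right)} = \left(-2\right) 5 \cdot 4 = \left(-10\right) 4 = -40$)
$W{\left(21 + 5 \right)} - Y{\left(-47 \right)} = - 56 \left(21 + 5\right) - -40 = \left(-56\right) 26 + 40 = -1456 + 40 = -1416$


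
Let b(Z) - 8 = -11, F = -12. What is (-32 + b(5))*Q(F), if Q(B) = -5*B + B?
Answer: -1680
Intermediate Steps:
b(Z) = -3 (b(Z) = 8 - 11 = -3)
Q(B) = -4*B
(-32 + b(5))*Q(F) = (-32 - 3)*(-4*(-12)) = -35*48 = -1680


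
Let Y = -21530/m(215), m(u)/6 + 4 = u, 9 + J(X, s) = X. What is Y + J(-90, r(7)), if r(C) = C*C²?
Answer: -73432/633 ≈ -116.01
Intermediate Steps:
r(C) = C³
J(X, s) = -9 + X
m(u) = -24 + 6*u
Y = -10765/633 (Y = -21530/(-24 + 6*215) = -21530/(-24 + 1290) = -21530/1266 = -21530*1/1266 = -10765/633 ≈ -17.006)
Y + J(-90, r(7)) = -10765/633 + (-9 - 90) = -10765/633 - 99 = -73432/633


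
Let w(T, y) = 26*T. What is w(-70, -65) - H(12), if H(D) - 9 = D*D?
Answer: -1973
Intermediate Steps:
H(D) = 9 + D² (H(D) = 9 + D*D = 9 + D²)
w(-70, -65) - H(12) = 26*(-70) - (9 + 12²) = -1820 - (9 + 144) = -1820 - 1*153 = -1820 - 153 = -1973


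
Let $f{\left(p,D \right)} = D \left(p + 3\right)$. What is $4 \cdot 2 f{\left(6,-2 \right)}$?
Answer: $-144$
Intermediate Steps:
$f{\left(p,D \right)} = D \left(3 + p\right)$
$4 \cdot 2 f{\left(6,-2 \right)} = 4 \cdot 2 \left(- 2 \left(3 + 6\right)\right) = 8 \left(\left(-2\right) 9\right) = 8 \left(-18\right) = -144$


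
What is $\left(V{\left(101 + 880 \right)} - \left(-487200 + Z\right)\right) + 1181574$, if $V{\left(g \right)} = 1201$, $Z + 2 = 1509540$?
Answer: $160437$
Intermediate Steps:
$Z = 1509538$ ($Z = -2 + 1509540 = 1509538$)
$\left(V{\left(101 + 880 \right)} - \left(-487200 + Z\right)\right) + 1181574 = \left(1201 + \left(487200 - 1509538\right)\right) + 1181574 = \left(1201 - 1022338\right) + 1181574 = -1021137 + 1181574 = 160437$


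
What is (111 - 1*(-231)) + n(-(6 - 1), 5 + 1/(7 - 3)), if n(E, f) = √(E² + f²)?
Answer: 1397/4 ≈ 349.25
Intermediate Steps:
(111 - 1*(-231)) + n(-(6 - 1), 5 + 1/(7 - 3)) = (111 - 1*(-231)) + √((-(6 - 1))² + (5 + 1/(7 - 3))²) = (111 + 231) + √((-1*5)² + (5 + 1/4)²) = 342 + √((-5)² + (5 + ¼)²) = 342 + √(25 + (21/4)²) = 342 + √(25 + 441/16) = 342 + √(841/16) = 342 + 29/4 = 1397/4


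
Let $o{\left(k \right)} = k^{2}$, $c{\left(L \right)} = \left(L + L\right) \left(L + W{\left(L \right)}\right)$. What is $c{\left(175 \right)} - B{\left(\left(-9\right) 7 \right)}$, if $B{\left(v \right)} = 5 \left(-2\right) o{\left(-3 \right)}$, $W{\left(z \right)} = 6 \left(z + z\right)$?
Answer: $796340$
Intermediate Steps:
$W{\left(z \right)} = 12 z$ ($W{\left(z \right)} = 6 \cdot 2 z = 12 z$)
$c{\left(L \right)} = 26 L^{2}$ ($c{\left(L \right)} = \left(L + L\right) \left(L + 12 L\right) = 2 L 13 L = 26 L^{2}$)
$B{\left(v \right)} = -90$ ($B{\left(v \right)} = 5 \left(-2\right) \left(-3\right)^{2} = \left(-10\right) 9 = -90$)
$c{\left(175 \right)} - B{\left(\left(-9\right) 7 \right)} = 26 \cdot 175^{2} - -90 = 26 \cdot 30625 + 90 = 796250 + 90 = 796340$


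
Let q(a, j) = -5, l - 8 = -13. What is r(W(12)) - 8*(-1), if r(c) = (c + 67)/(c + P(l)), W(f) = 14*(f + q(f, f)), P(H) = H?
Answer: 303/31 ≈ 9.7742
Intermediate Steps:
l = -5 (l = 8 - 13 = -5)
W(f) = -70 + 14*f (W(f) = 14*(f - 5) = 14*(-5 + f) = -70 + 14*f)
r(c) = (67 + c)/(-5 + c) (r(c) = (c + 67)/(c - 5) = (67 + c)/(-5 + c))
r(W(12)) - 8*(-1) = (67 + (-70 + 14*12))/(-5 + (-70 + 14*12)) - 8*(-1) = (67 + (-70 + 168))/(-5 + (-70 + 168)) + 8 = (67 + 98)/(-5 + 98) + 8 = 165/93 + 8 = (1/93)*165 + 8 = 55/31 + 8 = 303/31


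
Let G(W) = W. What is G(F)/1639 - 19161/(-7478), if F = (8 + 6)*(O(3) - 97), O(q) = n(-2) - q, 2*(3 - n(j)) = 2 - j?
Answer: 1912761/1114222 ≈ 1.7167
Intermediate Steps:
n(j) = 2 + j/2 (n(j) = 3 - (2 - j)/2 = 3 + (-1 + j/2) = 2 + j/2)
O(q) = 1 - q (O(q) = (2 + (½)*(-2)) - q = (2 - 1) - q = 1 - q)
F = -1386 (F = (8 + 6)*((1 - 1*3) - 97) = 14*((1 - 3) - 97) = 14*(-2 - 97) = 14*(-99) = -1386)
G(F)/1639 - 19161/(-7478) = -1386/1639 - 19161/(-7478) = -1386*1/1639 - 19161*(-1/7478) = -126/149 + 19161/7478 = 1912761/1114222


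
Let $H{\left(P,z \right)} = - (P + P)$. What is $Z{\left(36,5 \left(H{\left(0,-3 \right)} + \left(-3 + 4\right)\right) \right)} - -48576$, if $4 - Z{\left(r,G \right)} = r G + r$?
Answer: $48364$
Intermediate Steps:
$H{\left(P,z \right)} = - 2 P$
$Z{\left(r,G \right)} = 4 - r - G r$ ($Z{\left(r,G \right)} = 4 - \left(r G + r\right) = 4 - \left(G r + r\right) = 4 - \left(r + G r\right) = 4 - r - G r$)
$Z{\left(36,5 \left(H{\left(0,-3 \right)} + \left(-3 + 4\right)\right) \right)} - -48576 = \left(4 - 36 - 5 \left(\left(-2\right) 0 + \left(-3 + 4\right)\right) 36\right) - -48576 = \left(4 - 36 - 5 \left(0 + 1\right) 36\right) + 48576 = \left(4 - 36 - 5 \cdot 1 \cdot 36\right) + 48576 = \left(4 - 36 - 5 \cdot 36\right) + 48576 = \left(4 - 36 - 180\right) + 48576 = -212 + 48576 = 48364$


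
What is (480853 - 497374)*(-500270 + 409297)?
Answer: 1502964933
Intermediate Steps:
(480853 - 497374)*(-500270 + 409297) = -16521*(-90973) = 1502964933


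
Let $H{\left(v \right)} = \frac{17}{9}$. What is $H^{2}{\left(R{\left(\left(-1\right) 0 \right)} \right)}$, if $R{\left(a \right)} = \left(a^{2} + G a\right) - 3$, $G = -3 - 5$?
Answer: $\frac{289}{81} \approx 3.5679$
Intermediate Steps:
$G = -8$ ($G = -3 - 5 = -8$)
$R{\left(a \right)} = -3 + a^{2} - 8 a$ ($R{\left(a \right)} = \left(a^{2} - 8 a\right) - 3 = -3 + a^{2} - 8 a$)
$H{\left(v \right)} = \frac{17}{9}$ ($H{\left(v \right)} = 17 \cdot \frac{1}{9} = \frac{17}{9}$)
$H^{2}{\left(R{\left(\left(-1\right) 0 \right)} \right)} = \left(\frac{17}{9}\right)^{2} = \frac{289}{81}$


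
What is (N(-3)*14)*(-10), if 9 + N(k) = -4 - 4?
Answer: 2380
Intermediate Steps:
N(k) = -17 (N(k) = -9 + (-4 - 4) = -9 - 8 = -17)
(N(-3)*14)*(-10) = -17*14*(-10) = -238*(-10) = 2380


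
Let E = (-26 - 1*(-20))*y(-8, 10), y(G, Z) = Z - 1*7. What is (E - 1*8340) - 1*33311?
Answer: -41669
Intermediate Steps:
y(G, Z) = -7 + Z (y(G, Z) = Z - 7 = -7 + Z)
E = -18 (E = (-26 - 1*(-20))*(-7 + 10) = (-26 + 20)*3 = -6*3 = -18)
(E - 1*8340) - 1*33311 = (-18 - 1*8340) - 1*33311 = (-18 - 8340) - 33311 = -8358 - 33311 = -41669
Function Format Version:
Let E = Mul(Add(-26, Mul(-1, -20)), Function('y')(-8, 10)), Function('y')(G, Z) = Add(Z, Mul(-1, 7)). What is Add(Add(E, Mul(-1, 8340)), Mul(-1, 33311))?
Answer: -41669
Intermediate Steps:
Function('y')(G, Z) = Add(-7, Z) (Function('y')(G, Z) = Add(Z, -7) = Add(-7, Z))
E = -18 (E = Mul(Add(-26, Mul(-1, -20)), Add(-7, 10)) = Mul(Add(-26, 20), 3) = Mul(-6, 3) = -18)
Add(Add(E, Mul(-1, 8340)), Mul(-1, 33311)) = Add(Add(-18, Mul(-1, 8340)), Mul(-1, 33311)) = Add(Add(-18, -8340), -33311) = Add(-8358, -33311) = -41669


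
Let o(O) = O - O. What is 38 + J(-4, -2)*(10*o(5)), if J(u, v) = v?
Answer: 38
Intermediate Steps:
o(O) = 0
38 + J(-4, -2)*(10*o(5)) = 38 - 20*0 = 38 - 2*0 = 38 + 0 = 38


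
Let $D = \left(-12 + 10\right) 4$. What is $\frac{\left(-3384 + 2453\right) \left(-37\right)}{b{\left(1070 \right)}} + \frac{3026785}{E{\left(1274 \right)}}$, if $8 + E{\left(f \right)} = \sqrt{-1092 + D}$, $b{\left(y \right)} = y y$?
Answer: $\frac{37 \left(- 46829268526 i + 4655 \sqrt{11}\right)}{1144900 \left(4 i + 5 \sqrt{11}\right)} \approx -20803.0 - 86243.0 i$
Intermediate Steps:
$D = -8$ ($D = \left(-2\right) 4 = -8$)
$b{\left(y \right)} = y^{2}$
$E{\left(f \right)} = -8 + 10 i \sqrt{11}$ ($E{\left(f \right)} = -8 + \sqrt{-1092 - 8} = -8 + \sqrt{-1100} = -8 + 10 i \sqrt{11}$)
$\frac{\left(-3384 + 2453\right) \left(-37\right)}{b{\left(1070 \right)}} + \frac{3026785}{E{\left(1274 \right)}} = \frac{\left(-3384 + 2453\right) \left(-37\right)}{1070^{2}} + \frac{3026785}{-8 + 10 i \sqrt{11}} = \frac{\left(-931\right) \left(-37\right)}{1144900} + \frac{3026785}{-8 + 10 i \sqrt{11}} = 34447 \cdot \frac{1}{1144900} + \frac{3026785}{-8 + 10 i \sqrt{11}} = \frac{34447}{1144900} + \frac{3026785}{-8 + 10 i \sqrt{11}}$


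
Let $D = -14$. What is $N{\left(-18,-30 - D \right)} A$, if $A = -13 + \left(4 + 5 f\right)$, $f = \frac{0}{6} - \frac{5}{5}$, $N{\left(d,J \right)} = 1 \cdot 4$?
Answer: $-56$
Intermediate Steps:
$N{\left(d,J \right)} = 4$
$f = -1$ ($f = 0 \cdot \frac{1}{6} - 1 = 0 - 1 = -1$)
$A = -14$ ($A = -13 + \left(4 + 5 \left(-1\right)\right) = -13 + \left(4 - 5\right) = -13 - 1 = -14$)
$N{\left(-18,-30 - D \right)} A = 4 \left(-14\right) = -56$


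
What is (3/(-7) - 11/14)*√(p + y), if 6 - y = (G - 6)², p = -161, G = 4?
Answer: -17*I*√159/14 ≈ -15.312*I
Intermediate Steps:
y = 2 (y = 6 - (4 - 6)² = 6 - 1*(-2)² = 6 - 1*4 = 6 - 4 = 2)
(3/(-7) - 11/14)*√(p + y) = (3/(-7) - 11/14)*√(-161 + 2) = (3*(-⅐) - 11*1/14)*√(-159) = (-3/7 - 11/14)*(I*√159) = -17*I*√159/14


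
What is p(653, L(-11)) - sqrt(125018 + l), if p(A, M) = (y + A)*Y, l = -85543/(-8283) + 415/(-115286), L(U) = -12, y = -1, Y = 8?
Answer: 5216 - 7*sqrt(2326702165465101323394)/954913938 ≈ 4862.4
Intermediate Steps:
l = 9858472853/954913938 (l = -85543*(-1/8283) + 415*(-1/115286) = 85543/8283 - 415/115286 = 9858472853/954913938 ≈ 10.324)
p(A, M) = -8 + 8*A (p(A, M) = (-1 + A)*8 = -8 + 8*A)
p(653, L(-11)) - sqrt(125018 + l) = (-8 + 8*653) - sqrt(125018 + 9858472853/954913938) = (-8 + 5224) - sqrt(119391289173737/954913938) = 5216 - 7*sqrt(2326702165465101323394)/954913938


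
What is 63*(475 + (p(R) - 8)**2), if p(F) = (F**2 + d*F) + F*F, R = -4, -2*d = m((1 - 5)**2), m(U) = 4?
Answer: 94437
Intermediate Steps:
d = -2 (d = -1/2*4 = -2)
p(F) = -2*F + 2*F**2 (p(F) = (F**2 - 2*F) + F*F = (F**2 - 2*F) + F**2 = -2*F + 2*F**2)
63*(475 + (p(R) - 8)**2) = 63*(475 + (2*(-4)*(-1 - 4) - 8)**2) = 63*(475 + (2*(-4)*(-5) - 8)**2) = 63*(475 + (40 - 8)**2) = 63*(475 + 32**2) = 63*(475 + 1024) = 63*1499 = 94437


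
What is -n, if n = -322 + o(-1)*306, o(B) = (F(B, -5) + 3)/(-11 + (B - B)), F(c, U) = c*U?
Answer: 5990/11 ≈ 544.54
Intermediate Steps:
F(c, U) = U*c
o(B) = -3/11 + 5*B/11 (o(B) = (-5*B + 3)/(-11 + (B - B)) = (3 - 5*B)/(-11 + 0) = (3 - 5*B)/(-11) = (3 - 5*B)*(-1/11) = -3/11 + 5*B/11)
n = -5990/11 (n = -322 + (-3/11 + (5/11)*(-1))*306 = -322 + (-3/11 - 5/11)*306 = -322 - 8/11*306 = -322 - 2448/11 = -5990/11 ≈ -544.54)
-n = -1*(-5990/11) = 5990/11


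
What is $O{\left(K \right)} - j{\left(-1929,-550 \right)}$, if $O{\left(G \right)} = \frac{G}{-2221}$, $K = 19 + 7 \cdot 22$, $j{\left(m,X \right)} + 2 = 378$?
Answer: $- \frac{835269}{2221} \approx -376.08$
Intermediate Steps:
$j{\left(m,X \right)} = 376$ ($j{\left(m,X \right)} = -2 + 378 = 376$)
$K = 173$ ($K = 19 + 154 = 173$)
$O{\left(G \right)} = - \frac{G}{2221}$ ($O{\left(G \right)} = G \left(- \frac{1}{2221}\right) = - \frac{G}{2221}$)
$O{\left(K \right)} - j{\left(-1929,-550 \right)} = \left(- \frac{1}{2221}\right) 173 - 376 = - \frac{173}{2221} - 376 = - \frac{835269}{2221}$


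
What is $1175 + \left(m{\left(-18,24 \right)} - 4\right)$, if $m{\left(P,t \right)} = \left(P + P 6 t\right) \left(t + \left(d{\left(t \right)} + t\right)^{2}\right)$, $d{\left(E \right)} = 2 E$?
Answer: $-13591709$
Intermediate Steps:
$m{\left(P,t \right)} = \left(P + 6 P t\right) \left(t + 9 t^{2}\right)$ ($m{\left(P,t \right)} = \left(P + P 6 t\right) \left(t + \left(2 t + t\right)^{2}\right) = \left(P + 6 P t\right) \left(t + \left(3 t\right)^{2}\right) = \left(P + 6 P t\right) \left(t + 9 t^{2}\right)$)
$1175 + \left(m{\left(-18,24 \right)} - 4\right) = 1175 - \left(4 + 432 \left(1 + 15 \cdot 24 + 54 \cdot 24^{2}\right)\right) = 1175 - \left(4 + 432 \left(1 + 360 + 54 \cdot 576\right)\right) = 1175 - \left(4 + 432 \left(1 + 360 + 31104\right)\right) = 1175 - \left(4 + 432 \cdot 31465\right) = 1175 - 13592884 = -13591709$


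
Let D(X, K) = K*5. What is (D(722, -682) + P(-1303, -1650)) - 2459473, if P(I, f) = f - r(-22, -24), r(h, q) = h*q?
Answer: -2465061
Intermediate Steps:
P(I, f) = -528 + f (P(I, f) = f - (-22)*(-24) = f - 1*528 = f - 528 = -528 + f)
D(X, K) = 5*K
(D(722, -682) + P(-1303, -1650)) - 2459473 = (5*(-682) + (-528 - 1650)) - 2459473 = (-3410 - 2178) - 2459473 = -5588 - 2459473 = -2465061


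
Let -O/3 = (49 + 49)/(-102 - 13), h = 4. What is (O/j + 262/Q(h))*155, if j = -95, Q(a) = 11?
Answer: 88632596/24035 ≈ 3687.6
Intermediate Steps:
O = 294/115 (O = -3*(49 + 49)/(-102 - 13) = -294/(-115) = -294*(-1)/115 = -3*(-98/115) = 294/115 ≈ 2.5565)
(O/j + 262/Q(h))*155 = ((294/115)/(-95) + 262/11)*155 = ((294/115)*(-1/95) + 262*(1/11))*155 = (-294/10925 + 262/11)*155 = (2859116/120175)*155 = 88632596/24035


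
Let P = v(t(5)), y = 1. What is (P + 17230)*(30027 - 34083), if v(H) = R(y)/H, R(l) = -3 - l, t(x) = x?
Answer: -349408176/5 ≈ -6.9882e+7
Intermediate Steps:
v(H) = -4/H (v(H) = (-3 - 1*1)/H = (-3 - 1)/H = -4/H)
P = -4/5 ≈ -0.80000
(P + 17230)*(30027 - 34083) = (-4/5 + 17230)*(30027 - 34083) = (86146/5)*(-4056) = -349408176/5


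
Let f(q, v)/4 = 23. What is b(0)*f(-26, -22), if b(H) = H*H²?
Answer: 0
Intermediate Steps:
b(H) = H³
f(q, v) = 92 (f(q, v) = 4*23 = 92)
b(0)*f(-26, -22) = 0³*92 = 0*92 = 0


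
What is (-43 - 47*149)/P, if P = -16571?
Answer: 7046/16571 ≈ 0.42520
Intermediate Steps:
(-43 - 47*149)/P = (-43 - 47*149)/(-16571) = (-43 - 7003)*(-1/16571) = -7046*(-1/16571) = 7046/16571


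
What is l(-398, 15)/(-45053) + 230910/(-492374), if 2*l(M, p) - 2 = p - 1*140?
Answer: -10372907229/22182925822 ≈ -0.46761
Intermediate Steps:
l(M, p) = -69 + p/2 (l(M, p) = 1 + (p - 1*140)/2 = 1 + (p - 140)/2 = 1 + (-140 + p)/2 = 1 + (-70 + p/2) = -69 + p/2)
l(-398, 15)/(-45053) + 230910/(-492374) = (-69 + (1/2)*15)/(-45053) + 230910/(-492374) = (-69 + 15/2)*(-1/45053) + 230910*(-1/492374) = -123/2*(-1/45053) - 115455/246187 = 123/90106 - 115455/246187 = -10372907229/22182925822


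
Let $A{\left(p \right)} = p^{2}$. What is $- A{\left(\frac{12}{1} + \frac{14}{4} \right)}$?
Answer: $- \frac{961}{4} \approx -240.25$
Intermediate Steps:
$- A{\left(\frac{12}{1} + \frac{14}{4} \right)} = - \left(\frac{12}{1} + \frac{14}{4}\right)^{2} = - \left(12 \cdot 1 + 14 \cdot \frac{1}{4}\right)^{2} = - \left(12 + \frac{7}{2}\right)^{2} = - \left(\frac{31}{2}\right)^{2} = \left(-1\right) \frac{961}{4} = - \frac{961}{4}$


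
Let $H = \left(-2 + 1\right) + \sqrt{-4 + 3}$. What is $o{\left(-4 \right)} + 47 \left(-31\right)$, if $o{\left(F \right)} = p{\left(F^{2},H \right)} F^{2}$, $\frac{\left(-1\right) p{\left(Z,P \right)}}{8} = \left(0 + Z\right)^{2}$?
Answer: $-34225$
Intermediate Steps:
$H = -1 + i$ ($H = -1 + \sqrt{-1} = -1 + i \approx -1.0 + 1.0 i$)
$p{\left(Z,P \right)} = - 8 Z^{2}$ ($p{\left(Z,P \right)} = - 8 \left(0 + Z\right)^{2} = - 8 Z^{2}$)
$o{\left(F \right)} = - 8 F^{6}$ ($o{\left(F \right)} = - 8 \left(F^{2}\right)^{2} F^{2} = - 8 F^{4} F^{2} = - 8 F^{6}$)
$o{\left(-4 \right)} + 47 \left(-31\right) = - 8 \left(-4\right)^{6} + 47 \left(-31\right) = \left(-8\right) 4096 - 1457 = -32768 - 1457 = -34225$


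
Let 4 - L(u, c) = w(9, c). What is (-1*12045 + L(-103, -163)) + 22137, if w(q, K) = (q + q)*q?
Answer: 9934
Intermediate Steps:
w(q, K) = 2*q² (w(q, K) = (2*q)*q = 2*q²)
L(u, c) = -158 (L(u, c) = 4 - 2*9² = 4 - 2*81 = 4 - 1*162 = 4 - 162 = -158)
(-1*12045 + L(-103, -163)) + 22137 = (-1*12045 - 158) + 22137 = (-12045 - 158) + 22137 = -12203 + 22137 = 9934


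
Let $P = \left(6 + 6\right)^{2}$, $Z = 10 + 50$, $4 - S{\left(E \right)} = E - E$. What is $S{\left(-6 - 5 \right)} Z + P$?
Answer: $384$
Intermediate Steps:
$S{\left(E \right)} = 4$ ($S{\left(E \right)} = 4 - \left(E - E\right) = 4 - 0 = 4 + 0 = 4$)
$Z = 60$
$P = 144$ ($P = 12^{2} = 144$)
$S{\left(-6 - 5 \right)} Z + P = 4 \cdot 60 + 144 = 240 + 144 = 384$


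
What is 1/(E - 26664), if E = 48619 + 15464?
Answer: 1/37419 ≈ 2.6724e-5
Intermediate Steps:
E = 64083
1/(E - 26664) = 1/(64083 - 26664) = 1/37419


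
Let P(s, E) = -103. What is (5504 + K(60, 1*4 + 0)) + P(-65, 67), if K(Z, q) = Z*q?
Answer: 5641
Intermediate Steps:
(5504 + K(60, 1*4 + 0)) + P(-65, 67) = (5504 + 60*(1*4 + 0)) - 103 = (5504 + 60*(4 + 0)) - 103 = (5504 + 60*4) - 103 = (5504 + 240) - 103 = 5744 - 103 = 5641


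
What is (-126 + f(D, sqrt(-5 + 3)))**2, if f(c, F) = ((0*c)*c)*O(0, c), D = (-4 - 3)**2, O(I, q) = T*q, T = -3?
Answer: 15876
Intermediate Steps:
O(I, q) = -3*q
D = 49 (D = (-7)**2 = 49)
f(c, F) = 0 (f(c, F) = ((0*c)*c)*(-3*c) = (0*c)*(-3*c) = 0*(-3*c) = 0)
(-126 + f(D, sqrt(-5 + 3)))**2 = (-126 + 0)**2 = (-126)**2 = 15876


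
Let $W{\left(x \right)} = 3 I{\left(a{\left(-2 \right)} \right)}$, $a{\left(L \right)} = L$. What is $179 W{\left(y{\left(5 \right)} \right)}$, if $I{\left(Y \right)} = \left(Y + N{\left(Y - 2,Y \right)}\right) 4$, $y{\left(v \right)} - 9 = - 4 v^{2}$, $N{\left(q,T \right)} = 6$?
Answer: $8592$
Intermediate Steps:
$y{\left(v \right)} = 9 - 4 v^{2}$
$I{\left(Y \right)} = 24 + 4 Y$ ($I{\left(Y \right)} = \left(Y + 6\right) 4 = \left(6 + Y\right) 4 = 24 + 4 Y$)
$W{\left(x \right)} = 48$ ($W{\left(x \right)} = 3 \left(24 + 4 \left(-2\right)\right) = 3 \left(24 - 8\right) = 3 \cdot 16 = 48$)
$179 W{\left(y{\left(5 \right)} \right)} = 179 \cdot 48 = 8592$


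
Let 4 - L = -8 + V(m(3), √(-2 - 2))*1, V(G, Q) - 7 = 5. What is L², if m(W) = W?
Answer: 0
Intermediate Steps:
V(G, Q) = 12 (V(G, Q) = 7 + 5 = 12)
L = 0 (L = 4 - (-8 + 12*1) = 4 - (-8 + 12) = 4 - 1*4 = 4 - 4 = 0)
L² = 0² = 0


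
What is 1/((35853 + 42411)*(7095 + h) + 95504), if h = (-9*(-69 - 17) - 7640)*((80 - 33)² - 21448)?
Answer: 1/10338836423720 ≈ 9.6723e-14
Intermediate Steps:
h = 132094974 (h = (-9*(-86) - 7640)*(47² - 21448) = (774 - 7640)*(2209 - 21448) = -6866*(-19239) = 132094974)
1/((35853 + 42411)*(7095 + h) + 95504) = 1/((35853 + 42411)*(7095 + 132094974) + 95504) = 1/(78264*132102069 + 95504) = 1/(10338836328216 + 95504) = 1/10338836423720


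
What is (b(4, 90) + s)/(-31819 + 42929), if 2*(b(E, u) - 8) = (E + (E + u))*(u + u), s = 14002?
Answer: 2283/1111 ≈ 2.0549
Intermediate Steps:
b(E, u) = 8 + u*(u + 2*E) (b(E, u) = 8 + ((E + (E + u))*(u + u))/2 = 8 + ((u + 2*E)*(2*u))/2 = 8 + (2*u*(u + 2*E))/2 = 8 + u*(u + 2*E))
(b(4, 90) + s)/(-31819 + 42929) = ((8 + 90**2 + 2*4*90) + 14002)/(-31819 + 42929) = ((8 + 8100 + 720) + 14002)/11110 = (8828 + 14002)*(1/11110) = 22830*(1/11110) = 2283/1111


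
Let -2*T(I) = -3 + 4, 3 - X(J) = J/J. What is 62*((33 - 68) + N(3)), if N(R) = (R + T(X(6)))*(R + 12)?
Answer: 155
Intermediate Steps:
X(J) = 2 (X(J) = 3 - J/J = 3 - 1*1 = 3 - 1 = 2)
T(I) = -½ (T(I) = -(-3 + 4)/2 = -½*1 = -½)
N(R) = (12 + R)*(-½ + R) (N(R) = (R - ½)*(R + 12) = (-½ + R)*(12 + R) = (12 + R)*(-½ + R))
62*((33 - 68) + N(3)) = 62*((33 - 68) + (-6 + 3² + (23/2)*3)) = 62*(-35 + (-6 + 9 + 69/2)) = 62*(-35 + 75/2) = 62*(5/2) = 155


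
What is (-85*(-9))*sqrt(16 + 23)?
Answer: 765*sqrt(39) ≈ 4777.4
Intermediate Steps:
(-85*(-9))*sqrt(16 + 23) = 765*sqrt(39)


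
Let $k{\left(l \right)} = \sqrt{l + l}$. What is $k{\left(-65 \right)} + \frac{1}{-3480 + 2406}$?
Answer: $- \frac{1}{1074} + i \sqrt{130} \approx -0.0009311 + 11.402 i$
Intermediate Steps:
$k{\left(l \right)} = \sqrt{2} \sqrt{l}$ ($k{\left(l \right)} = \sqrt{2 l} = \sqrt{2} \sqrt{l}$)
$k{\left(-65 \right)} + \frac{1}{-3480 + 2406} = \sqrt{2} \sqrt{-65} + \frac{1}{-3480 + 2406} = \sqrt{2} i \sqrt{65} + \frac{1}{-1074} = i \sqrt{130} - \frac{1}{1074} = - \frac{1}{1074} + i \sqrt{130}$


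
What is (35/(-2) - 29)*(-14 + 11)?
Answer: 279/2 ≈ 139.50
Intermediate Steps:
(35/(-2) - 29)*(-14 + 11) = (35*(-½) - 29)*(-3) = (-35/2 - 29)*(-3) = -93/2*(-3) = 279/2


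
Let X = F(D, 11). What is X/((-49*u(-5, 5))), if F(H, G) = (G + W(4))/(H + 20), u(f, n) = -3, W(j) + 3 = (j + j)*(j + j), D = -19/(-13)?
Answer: 104/4557 ≈ 0.022822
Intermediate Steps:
D = 19/13 (D = -19*(-1/13) = 19/13 ≈ 1.4615)
W(j) = -3 + 4*j**2 (W(j) = -3 + (j + j)*(j + j) = -3 + (2*j)*(2*j) = -3 + 4*j**2)
F(H, G) = (61 + G)/(20 + H) (F(H, G) = (G + (-3 + 4*4**2))/(H + 20) = (G + (-3 + 4*16))/(20 + H) = (G + (-3 + 64))/(20 + H) = (G + 61)/(20 + H) = (61 + G)/(20 + H))
X = 104/31 (X = (61 + 11)/(20 + 19/13) = 72/(279/13) = (13/279)*72 = 104/31 ≈ 3.3548)
X/((-49*u(-5, 5))) = 104/(31*((-49*(-3)))) = (104/31)/147 = (104/31)*(1/147) = 104/4557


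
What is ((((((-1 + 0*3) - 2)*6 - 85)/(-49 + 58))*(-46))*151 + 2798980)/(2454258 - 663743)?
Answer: 25906258/16114635 ≈ 1.6076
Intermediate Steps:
((((((-1 + 0*3) - 2)*6 - 85)/(-49 + 58))*(-46))*151 + 2798980)/(2454258 - 663743) = ((((((-1 + 0) - 2)*6 - 85)/9)*(-46))*151 + 2798980)/1790515 = (((((-1 - 2)*6 - 85)*(⅑))*(-46))*151 + 2798980)*(1/1790515) = ((((-3*6 - 85)*(⅑))*(-46))*151 + 2798980)*(1/1790515) = ((((-18 - 85)*(⅑))*(-46))*151 + 2798980)*(1/1790515) = ((-103*⅑*(-46))*151 + 2798980)*(1/1790515) = (-103/9*(-46)*151 + 2798980)*(1/1790515) = ((4738/9)*151 + 2798980)*(1/1790515) = (715438/9 + 2798980)*(1/1790515) = (25906258/9)*(1/1790515) = 25906258/16114635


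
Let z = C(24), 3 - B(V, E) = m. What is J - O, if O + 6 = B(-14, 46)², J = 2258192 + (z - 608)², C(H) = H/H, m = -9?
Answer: 2626503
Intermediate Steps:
B(V, E) = 12 (B(V, E) = 3 - 1*(-9) = 3 + 9 = 12)
C(H) = 1
z = 1
J = 2626641 (J = 2258192 + (1 - 608)² = 2258192 + (-607)² = 2258192 + 368449 = 2626641)
O = 138 (O = -6 + 12² = -6 + 144 = 138)
J - O = 2626641 - 1*138 = 2626641 - 138 = 2626503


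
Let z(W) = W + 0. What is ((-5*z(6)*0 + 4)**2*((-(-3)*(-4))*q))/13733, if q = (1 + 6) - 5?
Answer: -384/13733 ≈ -0.027962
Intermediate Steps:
z(W) = W
q = 2 (q = 7 - 5 = 2)
((-5*z(6)*0 + 4)**2*((-(-3)*(-4))*q))/13733 = ((-5*6*0 + 4)**2*(-(-3)*(-4)*2))/13733 = ((-30*0 + 4)**2*(-3*4*2))*(1/13733) = ((0 + 4)**2*(-12*2))*(1/13733) = (4**2*(-24))*(1/13733) = (16*(-24))*(1/13733) = -384*1/13733 = -384/13733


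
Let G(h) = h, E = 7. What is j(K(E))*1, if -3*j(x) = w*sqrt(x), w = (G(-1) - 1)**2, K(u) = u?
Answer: -4*sqrt(7)/3 ≈ -3.5277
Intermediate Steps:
w = 4 (w = (-1 - 1)**2 = (-2)**2 = 4)
j(x) = -4*sqrt(x)/3
j(K(E))*1 = -4*sqrt(7)/3*1 = -4*sqrt(7)/3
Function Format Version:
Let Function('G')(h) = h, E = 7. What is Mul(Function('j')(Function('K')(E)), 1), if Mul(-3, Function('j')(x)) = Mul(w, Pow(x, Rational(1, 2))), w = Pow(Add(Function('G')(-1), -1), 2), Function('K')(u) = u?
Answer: Mul(Rational(-4, 3), Pow(7, Rational(1, 2))) ≈ -3.5277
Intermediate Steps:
w = 4 (w = Pow(Add(-1, -1), 2) = Pow(-2, 2) = 4)
Function('j')(x) = Mul(Rational(-4, 3), Pow(x, Rational(1, 2))) (Function('j')(x) = Mul(Rational(-1, 3), Mul(4, Pow(x, Rational(1, 2)))) = Mul(Rational(-4, 3), Pow(x, Rational(1, 2))))
Mul(Function('j')(Function('K')(E)), 1) = Mul(Mul(Rational(-4, 3), Pow(7, Rational(1, 2))), 1) = Mul(Rational(-4, 3), Pow(7, Rational(1, 2)))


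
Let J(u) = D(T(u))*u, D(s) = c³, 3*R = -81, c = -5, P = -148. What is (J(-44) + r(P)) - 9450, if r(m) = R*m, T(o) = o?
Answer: 46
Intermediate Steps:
R = -27 (R = (⅓)*(-81) = -27)
D(s) = -125 (D(s) = (-5)³ = -125)
J(u) = -125*u
r(m) = -27*m
(J(-44) + r(P)) - 9450 = (-125*(-44) - 27*(-148)) - 9450 = (5500 + 3996) - 9450 = 9496 - 9450 = 46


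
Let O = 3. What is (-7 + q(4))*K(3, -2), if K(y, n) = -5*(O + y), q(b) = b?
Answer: 90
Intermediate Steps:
K(y, n) = -15 - 5*y (K(y, n) = -5*(3 + y) = -15 - 5*y)
(-7 + q(4))*K(3, -2) = (-7 + 4)*(-15 - 5*3) = -3*(-15 - 15) = -3*(-30) = 90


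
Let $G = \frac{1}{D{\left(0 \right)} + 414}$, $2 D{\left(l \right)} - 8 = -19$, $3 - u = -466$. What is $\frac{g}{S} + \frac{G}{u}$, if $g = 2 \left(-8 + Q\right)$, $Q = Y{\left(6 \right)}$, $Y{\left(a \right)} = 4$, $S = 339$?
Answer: $- \frac{3064706}{129895647} \approx -0.023594$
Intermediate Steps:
$u = 469$ ($u = 3 - -466 = 3 + 466 = 469$)
$D{\left(l \right)} = - \frac{11}{2}$ ($D{\left(l \right)} = 4 + \frac{1}{2} \left(-19\right) = 4 - \frac{19}{2} = - \frac{11}{2}$)
$Q = 4$
$G = \frac{2}{817}$ ($G = \frac{1}{- \frac{11}{2} + 414} = \frac{1}{\frac{817}{2}} = \frac{2}{817} \approx 0.002448$)
$g = -8$ ($g = 2 \left(-8 + 4\right) = 2 \left(-4\right) = -8$)
$\frac{g}{S} + \frac{G}{u} = - \frac{8}{339} + \frac{2}{817 \cdot 469} = \left(-8\right) \frac{1}{339} + \frac{2}{817} \cdot \frac{1}{469} = - \frac{8}{339} + \frac{2}{383173} = - \frac{3064706}{129895647}$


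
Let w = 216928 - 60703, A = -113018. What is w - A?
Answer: 269243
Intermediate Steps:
w = 156225
w - A = 156225 - 1*(-113018) = 156225 + 113018 = 269243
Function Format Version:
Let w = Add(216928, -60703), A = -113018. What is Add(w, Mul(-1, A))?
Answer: 269243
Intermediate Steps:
w = 156225
Add(w, Mul(-1, A)) = Add(156225, Mul(-1, -113018)) = Add(156225, 113018) = 269243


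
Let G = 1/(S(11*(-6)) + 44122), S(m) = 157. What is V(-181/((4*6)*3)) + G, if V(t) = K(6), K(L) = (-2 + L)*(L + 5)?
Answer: 1948277/44279 ≈ 44.000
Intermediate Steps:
G = 1/44279 (G = 1/(157 + 44122) = 1/44279 ≈ 2.2584e-5)
K(L) = (-2 + L)*(5 + L)
V(t) = 44 (V(t) = -10 + 6**2 + 3*6 = -10 + 36 + 18 = 44)
V(-181/((4*6)*3)) + G = 44 + 1/44279 = 1948277/44279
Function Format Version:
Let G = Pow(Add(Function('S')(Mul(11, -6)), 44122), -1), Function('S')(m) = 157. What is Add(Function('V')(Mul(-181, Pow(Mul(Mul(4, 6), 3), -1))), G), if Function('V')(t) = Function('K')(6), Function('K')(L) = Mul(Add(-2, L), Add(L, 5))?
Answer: Rational(1948277, 44279) ≈ 44.000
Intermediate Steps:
G = Rational(1, 44279) (G = Pow(Add(157, 44122), -1) = Pow(44279, -1) = Rational(1, 44279) ≈ 2.2584e-5)
Function('K')(L) = Mul(Add(-2, L), Add(5, L))
Function('V')(t) = 44 (Function('V')(t) = Add(-10, Pow(6, 2), Mul(3, 6)) = Add(-10, 36, 18) = 44)
Add(Function('V')(Mul(-181, Pow(Mul(Mul(4, 6), 3), -1))), G) = Add(44, Rational(1, 44279)) = Rational(1948277, 44279)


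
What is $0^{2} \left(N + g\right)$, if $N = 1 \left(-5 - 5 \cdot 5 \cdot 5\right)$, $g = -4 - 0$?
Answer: $0$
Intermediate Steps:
$g = -4$ ($g = -4 + 0 = -4$)
$N = -130$ ($N = 1 \left(-5 - 125\right) = 1 \left(-130\right) = -130$)
$0^{2} \left(N + g\right) = 0^{2} \left(-130 - 4\right) = 0 \left(-134\right) = 0$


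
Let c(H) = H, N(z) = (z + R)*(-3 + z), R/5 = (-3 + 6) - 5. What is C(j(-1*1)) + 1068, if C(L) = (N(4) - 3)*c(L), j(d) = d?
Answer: 1077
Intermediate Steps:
R = -10 (R = 5*((-3 + 6) - 5) = 5*(3 - 5) = 5*(-2) = -10)
N(z) = (-10 + z)*(-3 + z) (N(z) = (z - 10)*(-3 + z) = (-10 + z)*(-3 + z))
C(L) = -9*L (C(L) = ((30 + 4² - 13*4) - 3)*L = ((30 + 16 - 52) - 3)*L = (-6 - 3)*L = -9*L)
C(j(-1*1)) + 1068 = -(-9) + 1068 = -9*(-1) + 1068 = 9 + 1068 = 1077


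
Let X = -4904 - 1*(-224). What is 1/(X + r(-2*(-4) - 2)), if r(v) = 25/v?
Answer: -6/28055 ≈ -0.00021387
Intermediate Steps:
X = -4680 (X = -4904 + 224 = -4680)
1/(X + r(-2*(-4) - 2)) = 1/(-4680 + 25/(-2*(-4) - 2)) = 1/(-4680 + 25/(8 - 2)) = 1/(-4680 + 25/6) = 1/(-28055/6) = -6/28055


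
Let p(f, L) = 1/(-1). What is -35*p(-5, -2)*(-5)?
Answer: -175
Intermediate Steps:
p(f, L) = -1
-35*p(-5, -2)*(-5) = -35*(-1)*(-5) = 35*(-5) = -175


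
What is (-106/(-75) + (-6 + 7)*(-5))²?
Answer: 72361/5625 ≈ 12.864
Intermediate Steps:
(-106/(-75) + (-6 + 7)*(-5))² = (-106*(-1/75) + 1*(-5))² = (106/75 - 5)² = (-269/75)² = 72361/5625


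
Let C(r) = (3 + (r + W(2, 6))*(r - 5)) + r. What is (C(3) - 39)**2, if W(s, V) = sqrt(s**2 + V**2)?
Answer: 1681 + 312*sqrt(10) ≈ 2667.6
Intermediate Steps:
W(s, V) = sqrt(V**2 + s**2)
C(r) = 3 + r + (-5 + r)*(r + 2*sqrt(10)) (C(r) = (3 + (r + sqrt(6**2 + 2**2))*(r - 5)) + r = (3 + (r + sqrt(36 + 4))*(-5 + r)) + r = (3 + (r + sqrt(40))*(-5 + r)) + r = (3 + (r + 2*sqrt(10))*(-5 + r)) + r = (3 + (-5 + r)*(r + 2*sqrt(10))) + r = 3 + r + (-5 + r)*(r + 2*sqrt(10)))
(C(3) - 39)**2 = ((3 + 3**2 - 10*sqrt(10) - 4*3 + 2*3*sqrt(10)) - 39)**2 = ((3 + 9 - 10*sqrt(10) - 12 + 6*sqrt(10)) - 39)**2 = (-4*sqrt(10) - 39)**2 = (-39 - 4*sqrt(10))**2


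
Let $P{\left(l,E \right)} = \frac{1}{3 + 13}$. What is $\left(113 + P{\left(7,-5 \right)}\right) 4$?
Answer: $\frac{1809}{4} \approx 452.25$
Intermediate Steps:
$P{\left(l,E \right)} = \frac{1}{16}$
$\left(113 + P{\left(7,-5 \right)}\right) 4 = \left(113 + \frac{1}{16}\right) 4 = \frac{1809}{16} \cdot 4 = \frac{1809}{4}$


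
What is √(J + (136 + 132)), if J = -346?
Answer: I*√78 ≈ 8.8318*I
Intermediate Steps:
√(J + (136 + 132)) = √(-346 + (136 + 132)) = √(-346 + 268) = √(-78) = I*√78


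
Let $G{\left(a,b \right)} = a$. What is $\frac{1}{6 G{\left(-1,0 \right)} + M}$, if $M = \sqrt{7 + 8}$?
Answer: $- \frac{2}{7} - \frac{\sqrt{15}}{21} \approx -0.47014$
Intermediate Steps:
$M = \sqrt{15} \approx 3.873$
$\frac{1}{6 G{\left(-1,0 \right)} + M} = \frac{1}{6 \left(-1\right) + \sqrt{15}} = \frac{1}{-6 + \sqrt{15}}$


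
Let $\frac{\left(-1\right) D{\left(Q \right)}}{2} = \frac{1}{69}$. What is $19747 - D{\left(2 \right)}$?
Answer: $\frac{1362545}{69} \approx 19747.0$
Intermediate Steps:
$D{\left(Q \right)} = - \frac{2}{69}$
$19747 - D{\left(2 \right)} = 19747 - - \frac{2}{69} = 19747 + \frac{2}{69} = \frac{1362545}{69}$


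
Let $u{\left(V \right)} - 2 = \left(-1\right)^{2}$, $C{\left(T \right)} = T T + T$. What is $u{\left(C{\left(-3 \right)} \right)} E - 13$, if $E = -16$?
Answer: $-61$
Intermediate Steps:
$C{\left(T \right)} = T + T^{2}$ ($C{\left(T \right)} = T^{2} + T = T + T^{2}$)
$u{\left(V \right)} = 3$ ($u{\left(V \right)} = 2 + \left(-1\right)^{2} = 2 + 1 = 3$)
$u{\left(C{\left(-3 \right)} \right)} E - 13 = 3 \left(-16\right) - 13 = -48 - 13 = -61$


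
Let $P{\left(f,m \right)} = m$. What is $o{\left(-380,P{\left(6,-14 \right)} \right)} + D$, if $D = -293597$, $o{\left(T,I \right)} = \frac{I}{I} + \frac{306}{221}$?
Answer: $- \frac{3816730}{13} \approx -2.9359 \cdot 10^{5}$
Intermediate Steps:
$o{\left(T,I \right)} = \frac{31}{13}$ ($o{\left(T,I \right)} = 1 + 306 \cdot \frac{1}{221} = 1 + \frac{18}{13} = \frac{31}{13}$)
$o{\left(-380,P{\left(6,-14 \right)} \right)} + D = \frac{31}{13} - 293597 = - \frac{3816730}{13}$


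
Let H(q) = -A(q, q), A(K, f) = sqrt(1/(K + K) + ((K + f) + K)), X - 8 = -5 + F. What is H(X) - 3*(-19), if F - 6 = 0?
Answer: 57 - sqrt(974)/6 ≈ 51.799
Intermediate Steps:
F = 6 (F = 6 + 0 = 6)
X = 9 (X = 8 + (-5 + 6) = 8 + 1 = 9)
A(K, f) = sqrt(f + 1/(2*K) + 2*K) (A(K, f) = sqrt(1/(2*K) + (f + 2*K)) = sqrt(f + 1/(2*K) + 2*K))
H(q) = -sqrt(2/q + 12*q)/2 (H(q) = -sqrt(2/q + 4*q + 8*q)/2 = -sqrt(2/q + 12*q)/2)
H(X) - 3*(-19) = -sqrt(2/9 + 12*9)/2 - 3*(-19) = -sqrt(2*(1/9) + 108)/2 + 57 = -sqrt(2/9 + 108)/2 + 57 = -sqrt(974)/6 + 57 = 57 - sqrt(974)/6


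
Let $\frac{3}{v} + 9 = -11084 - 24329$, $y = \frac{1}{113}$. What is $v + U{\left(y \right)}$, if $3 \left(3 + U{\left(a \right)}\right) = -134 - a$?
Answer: $- \frac{572420537}{12008058} \approx -47.67$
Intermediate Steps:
$y = \frac{1}{113} \approx 0.0088496$
$v = - \frac{3}{35422}$ ($v = \frac{3}{-9 - 35413} = \frac{3}{-35422} = 3 \left(- \frac{1}{35422}\right) = - \frac{3}{35422} \approx -8.4693 \cdot 10^{-5}$)
$U{\left(a \right)} = - \frac{143}{3} - \frac{a}{3}$ ($U{\left(a \right)} = -3 + \frac{-134 - a}{3} = -3 - \left(\frac{134}{3} + \frac{a}{3}\right) = - \frac{143}{3} - \frac{a}{3}$)
$v + U{\left(y \right)} = - \frac{3}{35422} - \frac{16160}{339} = - \frac{572420537}{12008058}$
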